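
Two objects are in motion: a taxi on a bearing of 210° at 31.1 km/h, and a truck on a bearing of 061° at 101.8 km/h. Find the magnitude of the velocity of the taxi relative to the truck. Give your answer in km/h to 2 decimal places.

Taking east as x and north as y: taxi velocity = (-15.550, -26.933) km/h; truck velocity = (89.036, 49.354) km/h.
Velocity of taxi relative to truck = (-15.550, -26.933) − (89.036, 49.354) = (-104.586, -76.287) km/h.
Magnitude = |(-104.586, -76.287)| = 129.453 km/h.

129.45 km/h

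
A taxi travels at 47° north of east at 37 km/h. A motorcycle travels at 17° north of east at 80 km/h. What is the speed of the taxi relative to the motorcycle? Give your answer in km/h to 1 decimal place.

51.4 km/h

Taking east as x and north as y: taxi velocity = (25.234, 27.060) km/h; motorcycle velocity = (76.504, 23.390) km/h.
Velocity of taxi relative to motorcycle = (25.234, 27.060) − (76.504, 23.390) = (-51.270, 3.670) km/h.
Magnitude = |(-51.270, 3.670)| = 51.402 km/h.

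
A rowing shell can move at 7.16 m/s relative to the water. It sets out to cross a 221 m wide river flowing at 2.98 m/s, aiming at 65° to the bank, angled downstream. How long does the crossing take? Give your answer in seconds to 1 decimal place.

The component of the rowing shell's velocity perpendicular to the bank is 7.16 × sin 65° = 6.489 m/s.
Only the cross-stream component determines the crossing time; the current contributes nothing perpendicular to the bank.
Time = 221 / 6.489 = 34.057 s.

34.1 s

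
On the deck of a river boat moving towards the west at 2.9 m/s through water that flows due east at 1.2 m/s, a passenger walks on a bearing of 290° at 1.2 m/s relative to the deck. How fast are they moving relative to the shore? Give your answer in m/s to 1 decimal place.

In east/north components (m/s): passenger relative to river boat = (-1.128, 0.410); river boat relative to water = (-2.900, 0.000); water relative to ground = (1.200, 0.000).
Sum = (-2.828, 0.410) m/s.
Speed = |(-2.828, 0.410)| = 2.857 m/s.

2.9 m/s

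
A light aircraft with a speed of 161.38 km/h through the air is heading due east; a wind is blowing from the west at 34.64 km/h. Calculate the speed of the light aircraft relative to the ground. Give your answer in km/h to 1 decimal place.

Taking east as x and north as y: velocity relative to the air = (161.380, 0.000) km/h; the air relative to ground = (34.640, 0.000) km/h.
Velocity relative to ground = (161.380, 0.000) + (34.640, 0.000) = (196.020, 0.000) km/h.
Speed = |(196.020, 0.000)| = 196.020 km/h.

196.0 km/h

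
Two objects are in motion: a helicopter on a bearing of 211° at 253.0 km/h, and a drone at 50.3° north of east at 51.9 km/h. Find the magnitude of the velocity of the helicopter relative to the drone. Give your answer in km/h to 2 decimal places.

Taking east as x and north as y: helicopter velocity = (-130.305, -216.863) km/h; drone velocity = (33.152, 39.932) km/h.
Velocity of helicopter relative to drone = (-130.305, -216.863) − (33.152, 39.932) = (-163.457, -256.795) km/h.
Magnitude = |(-163.457, -256.795)| = 304.404 km/h.

304.40 km/h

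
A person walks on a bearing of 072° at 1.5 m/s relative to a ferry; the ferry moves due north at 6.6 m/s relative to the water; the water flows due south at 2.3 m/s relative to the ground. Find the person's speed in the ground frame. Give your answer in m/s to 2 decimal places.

4.97 m/s

In east/north components (m/s): person relative to ferry = (1.427, 0.464); ferry relative to water = (0.000, 6.600); water relative to ground = (0.000, -2.300).
Sum = (1.427, 4.764) m/s.
Speed = |(1.427, 4.764)| = 4.973 m/s.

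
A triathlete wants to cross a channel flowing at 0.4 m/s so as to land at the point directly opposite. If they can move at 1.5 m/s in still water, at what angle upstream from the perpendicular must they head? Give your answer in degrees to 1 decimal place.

15.5°

To cancel the current, the upstream component of the triathlete's velocity must equal the flow: 1.5 sin θ = 0.4.
sin θ = 0.4 / 1.5 = 0.2667.
θ = arcsin(0.2667) = 15.466°.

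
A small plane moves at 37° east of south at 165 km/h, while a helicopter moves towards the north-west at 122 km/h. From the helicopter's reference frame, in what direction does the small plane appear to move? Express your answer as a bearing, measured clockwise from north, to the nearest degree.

Taking east as x and north as y: small plane velocity = (99.299, -131.775) km/h; helicopter velocity = (-86.267, 86.267) km/h.
Velocity of small plane relative to helicopter = (99.299, -131.775) − (-86.267, 86.267) = (185.567, -218.042) km/h.
Bearing = atan2(185.57, -218.04) = 139.60° clockwise from north.

140°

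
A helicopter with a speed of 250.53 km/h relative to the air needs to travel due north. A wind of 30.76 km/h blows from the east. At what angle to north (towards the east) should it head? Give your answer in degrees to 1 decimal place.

The wind pushes perpendicular to the desired track; the heading must have a component into the wind equal to 30.76 km/h: 250.53 sin θ = 30.76.
sin θ = 0.1228, so θ = 7.053°.

7.1°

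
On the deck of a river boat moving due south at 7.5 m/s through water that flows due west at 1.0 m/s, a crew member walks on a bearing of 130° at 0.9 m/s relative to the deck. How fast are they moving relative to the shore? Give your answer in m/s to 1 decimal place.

In east/north components (m/s): crew member relative to river boat = (0.689, -0.579); river boat relative to water = (0.000, -7.500); water relative to ground = (-1.000, 0.000).
Sum = (-0.311, -8.079) m/s.
Speed = |(-0.311, -8.079)| = 8.084 m/s.

8.1 m/s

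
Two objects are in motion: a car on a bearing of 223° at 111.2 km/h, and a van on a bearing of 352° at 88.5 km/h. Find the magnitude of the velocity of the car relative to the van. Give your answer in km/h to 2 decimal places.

180.51 km/h

Taking east as x and north as y: car velocity = (-75.838, -81.327) km/h; van velocity = (-12.317, 87.639) km/h.
Velocity of car relative to van = (-75.838, -81.327) − (-12.317, 87.639) = (-63.521, -168.965) km/h.
Magnitude = |(-63.521, -168.965)| = 180.511 km/h.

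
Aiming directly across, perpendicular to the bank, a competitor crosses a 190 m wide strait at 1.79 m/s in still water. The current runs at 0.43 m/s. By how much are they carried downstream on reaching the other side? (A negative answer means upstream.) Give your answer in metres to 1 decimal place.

Perpendicular speed = 1.790 m/s; crossing time = 190 / 1.790 = 106.145 s.
Net downstream speed = 0.430 m/s.
Drift = 0.430 × 106.145 = 45.642 m (downstream).

45.6 m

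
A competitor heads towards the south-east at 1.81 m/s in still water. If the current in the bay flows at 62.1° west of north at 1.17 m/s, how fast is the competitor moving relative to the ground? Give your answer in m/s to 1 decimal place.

Taking east as x and north as y: velocity relative to the water = (1.280, -1.280) m/s; the water relative to ground = (-1.034, 0.547) m/s.
Velocity relative to ground = (1.280, -1.280) + (-1.034, 0.547) = (0.246, -0.732) m/s.
Speed = |(0.246, -0.732)| = 0.773 m/s.

0.8 m/s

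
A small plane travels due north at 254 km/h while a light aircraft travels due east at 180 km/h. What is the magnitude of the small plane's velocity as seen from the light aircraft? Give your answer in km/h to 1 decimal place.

311.3 km/h

Taking east as x and north as y: small plane velocity = (0.000, 254.000) km/h; light aircraft velocity = (180.000, 0.000) km/h.
Velocity of small plane relative to light aircraft = (0.000, 254.000) − (180.000, 0.000) = (-180.000, 254.000) km/h.
Magnitude = |(-180.000, 254.000)| = 311.313 km/h.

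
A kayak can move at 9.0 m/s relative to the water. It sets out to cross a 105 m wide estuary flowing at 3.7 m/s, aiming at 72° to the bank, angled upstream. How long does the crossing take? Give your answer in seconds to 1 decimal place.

The component of the kayak's velocity perpendicular to the bank is 9.0 × sin 72° = 8.560 m/s.
The flow acts along the bank and has no component across it.
Time = 105 / 8.560 = 12.267 s.

12.3 s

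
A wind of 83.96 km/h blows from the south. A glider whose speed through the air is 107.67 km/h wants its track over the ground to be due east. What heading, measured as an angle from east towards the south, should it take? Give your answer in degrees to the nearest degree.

The wind pushes perpendicular to the desired track; the heading must have a component into the wind equal to 83.96 km/h: 107.67 sin θ = 83.96.
sin θ = 0.7798, so θ = 51.241°.

51°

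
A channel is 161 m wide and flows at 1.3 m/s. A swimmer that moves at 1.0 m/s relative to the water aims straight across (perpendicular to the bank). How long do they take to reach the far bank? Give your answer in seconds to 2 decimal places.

The component of the swimmer's velocity perpendicular to the bank is 1.0 m/s.
The flow acts along the bank and has no component across it.
Time = 161 / 1.000 = 161.000 s.

161.00 s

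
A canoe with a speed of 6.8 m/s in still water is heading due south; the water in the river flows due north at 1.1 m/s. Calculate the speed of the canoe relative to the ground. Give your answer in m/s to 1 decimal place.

Taking east as x and north as y: velocity relative to the water = (0.000, -6.800) m/s; the water relative to ground = (0.000, 1.100) m/s.
Velocity relative to ground = (0.000, -6.800) + (0.000, 1.100) = (0.000, -5.700) m/s.
Speed = |(0.000, -5.700)| = 5.700 m/s.

5.7 m/s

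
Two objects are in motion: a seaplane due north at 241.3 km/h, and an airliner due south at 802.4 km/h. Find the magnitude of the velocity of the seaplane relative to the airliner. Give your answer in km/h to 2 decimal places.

Taking east as x and north as y: seaplane velocity = (0.000, 241.300) km/h; airliner velocity = (0.000, -802.400) km/h.
Velocity of seaplane relative to airliner = (0.000, 241.300) − (0.000, -802.400) = (0.000, 1043.700) km/h.
Magnitude = |(0.000, 1043.700)| = 1043.700 km/h.

1043.70 km/h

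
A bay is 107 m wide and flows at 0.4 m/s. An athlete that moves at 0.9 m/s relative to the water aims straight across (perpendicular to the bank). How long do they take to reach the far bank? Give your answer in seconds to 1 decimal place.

The component of the athlete's velocity perpendicular to the bank is 0.9 m/s.
The current is parallel to the bank, so it does not affect the crossing time.
Time = 107 / 0.900 = 118.889 s.

118.9 s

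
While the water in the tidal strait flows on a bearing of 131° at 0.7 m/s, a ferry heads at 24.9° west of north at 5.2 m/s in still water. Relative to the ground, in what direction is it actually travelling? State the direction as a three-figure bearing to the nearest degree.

Taking east as x and north as y: velocity relative to the water = (-2.189, 4.717) m/s; the water relative to ground = (0.528, -0.459) m/s.
Velocity relative to ground = (-2.189, 4.717) + (0.528, -0.459) = (-1.661, 4.257) m/s.
Bearing = atan2(-1.66, 4.26) = 338.69° clockwise from north.

339°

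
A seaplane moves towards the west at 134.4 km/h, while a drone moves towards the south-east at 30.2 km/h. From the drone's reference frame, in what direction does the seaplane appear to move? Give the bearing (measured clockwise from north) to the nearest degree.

Taking east as x and north as y: seaplane velocity = (-134.400, 0.000) km/h; drone velocity = (21.355, -21.355) km/h.
Velocity of seaplane relative to drone = (-134.400, 0.000) − (21.355, -21.355) = (-155.755, 21.355) km/h.
Bearing = atan2(-155.75, 21.35) = 277.81° clockwise from north.

278°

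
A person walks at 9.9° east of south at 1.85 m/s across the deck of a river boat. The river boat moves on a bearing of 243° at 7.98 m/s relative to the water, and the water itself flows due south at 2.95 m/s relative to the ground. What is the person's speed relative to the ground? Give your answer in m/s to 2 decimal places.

10.80 m/s

In east/north components (m/s): person relative to river boat = (0.318, -1.822); river boat relative to water = (-7.110, -3.623); water relative to ground = (0.000, -2.950).
Sum = (-6.792, -8.395) m/s.
Speed = |(-6.792, -8.395)| = 10.799 m/s.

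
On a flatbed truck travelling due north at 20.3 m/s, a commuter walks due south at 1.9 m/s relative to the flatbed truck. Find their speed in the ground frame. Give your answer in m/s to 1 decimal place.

18.4 m/s

Taking east as x and north as y: flatbed truck velocity = (0.000, 20.300) m/s; commuter velocity relative to flatbed truck = (0.000, -1.900) m/s.
Velocity relative to ground = (0.000, 20.300) + (0.000, -1.900) = (0.000, 18.400) m/s.
Speed = |(0.000, 18.400)| = 18.400 m/s.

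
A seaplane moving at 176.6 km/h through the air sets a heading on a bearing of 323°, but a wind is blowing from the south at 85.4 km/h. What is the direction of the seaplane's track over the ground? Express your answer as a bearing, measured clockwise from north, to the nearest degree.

Taking east as x and north as y: velocity relative to the air = (-106.281, 141.039) km/h; the air relative to ground = (0.000, 85.400) km/h.
Velocity relative to ground = (-106.281, 141.039) + (0.000, 85.400) = (-106.281, 226.439) km/h.
Bearing = atan2(-106.28, 226.44) = 334.86° clockwise from north.

335°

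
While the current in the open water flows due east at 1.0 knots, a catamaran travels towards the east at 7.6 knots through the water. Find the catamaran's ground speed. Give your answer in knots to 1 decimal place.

8.6 knots

Taking east as x and north as y: velocity relative to the water = (7.600, 0.000) knots; the water relative to ground = (1.000, 0.000) knots.
Velocity relative to ground = (7.600, 0.000) + (1.000, 0.000) = (8.600, 0.000) knots.
Speed = |(8.600, 0.000)| = 8.600 knots.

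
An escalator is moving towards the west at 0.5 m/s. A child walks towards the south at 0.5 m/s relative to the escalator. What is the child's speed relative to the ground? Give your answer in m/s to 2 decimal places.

0.71 m/s

Taking east as x and north as y: escalator velocity = (-0.500, 0.000) m/s; child velocity relative to escalator = (0.000, -0.500) m/s.
Velocity relative to ground = (-0.500, 0.000) + (0.000, -0.500) = (-0.500, -0.500) m/s.
Speed = |(-0.500, -0.500)| = 0.707 m/s.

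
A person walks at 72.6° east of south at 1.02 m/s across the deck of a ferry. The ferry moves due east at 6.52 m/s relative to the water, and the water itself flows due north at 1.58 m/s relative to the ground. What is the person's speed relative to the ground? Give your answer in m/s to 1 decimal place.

7.6 m/s

In east/north components (m/s): person relative to ferry = (0.973, -0.305); ferry relative to water = (6.520, 0.000); water relative to ground = (0.000, 1.580).
Sum = (7.493, 1.275) m/s.
Speed = |(7.493, 1.275)| = 7.601 m/s.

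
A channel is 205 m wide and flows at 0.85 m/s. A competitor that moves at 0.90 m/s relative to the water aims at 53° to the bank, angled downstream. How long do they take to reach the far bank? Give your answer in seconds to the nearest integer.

285 s

The component of the competitor's velocity perpendicular to the bank is 0.90 × sin 53° = 0.719 m/s.
The current is parallel to the bank, so it does not affect the crossing time.
Time = 205 / 0.719 = 285.209 s.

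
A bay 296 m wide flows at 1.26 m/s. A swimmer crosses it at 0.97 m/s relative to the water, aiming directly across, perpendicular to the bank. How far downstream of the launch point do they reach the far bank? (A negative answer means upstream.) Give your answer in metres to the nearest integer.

384 m

Perpendicular speed = 0.970 m/s; crossing time = 296 / 0.970 = 305.155 s.
Net downstream speed = 1.260 m/s.
Drift = 1.260 × 305.155 = 384.495 m (downstream).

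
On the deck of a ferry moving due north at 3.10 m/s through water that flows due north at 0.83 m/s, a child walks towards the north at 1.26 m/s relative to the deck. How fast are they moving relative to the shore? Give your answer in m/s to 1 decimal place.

5.2 m/s

In east/north components (m/s): child relative to ferry = (0.000, 1.260); ferry relative to water = (0.000, 3.100); water relative to ground = (0.000, 0.830).
Sum = (0.000, 5.190) m/s.
Speed = |(0.000, 5.190)| = 5.190 m/s.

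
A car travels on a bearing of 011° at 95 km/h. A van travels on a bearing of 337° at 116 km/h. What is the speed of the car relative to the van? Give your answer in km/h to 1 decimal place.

64.9 km/h

Taking east as x and north as y: car velocity = (18.127, 93.255) km/h; van velocity = (-45.325, 106.779) km/h.
Velocity of car relative to van = (18.127, 93.255) − (-45.325, 106.779) = (63.452, -13.524) km/h.
Magnitude = |(63.452, -13.524)| = 64.877 km/h.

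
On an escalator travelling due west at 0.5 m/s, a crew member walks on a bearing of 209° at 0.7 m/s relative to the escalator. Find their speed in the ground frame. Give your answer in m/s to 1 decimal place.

1.0 m/s

Taking east as x and north as y: escalator velocity = (-0.500, 0.000) m/s; crew member velocity relative to escalator = (-0.339, -0.612) m/s.
Velocity relative to ground = (-0.500, 0.000) + (-0.339, -0.612) = (-0.839, -0.612) m/s.
Speed = |(-0.839, -0.612)| = 1.039 m/s.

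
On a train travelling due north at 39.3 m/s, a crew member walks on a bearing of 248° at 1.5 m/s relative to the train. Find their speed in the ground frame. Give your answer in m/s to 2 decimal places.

Taking east as x and north as y: train velocity = (0.000, 39.300) m/s; crew member velocity relative to train = (-1.391, -0.562) m/s.
Velocity relative to ground = (0.000, 39.300) + (-1.391, -0.562) = (-1.391, 38.738) m/s.
Speed = |(-1.391, 38.738)| = 38.763 m/s.

38.76 m/s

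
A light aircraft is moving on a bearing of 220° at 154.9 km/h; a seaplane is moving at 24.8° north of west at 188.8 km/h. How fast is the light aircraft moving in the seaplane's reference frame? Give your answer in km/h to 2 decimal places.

210.49 km/h

Taking east as x and north as y: light aircraft velocity = (-99.568, -118.660) km/h; seaplane velocity = (-171.388, 79.193) km/h.
Velocity of light aircraft relative to seaplane = (-99.568, -118.660) − (-171.388, 79.193) = (71.821, -197.853) km/h.
Magnitude = |(71.821, -197.853)| = 210.485 km/h.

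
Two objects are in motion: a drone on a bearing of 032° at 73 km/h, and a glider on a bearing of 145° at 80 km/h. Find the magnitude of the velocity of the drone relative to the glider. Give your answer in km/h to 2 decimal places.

127.64 km/h

Taking east as x and north as y: drone velocity = (38.684, 61.908) km/h; glider velocity = (45.886, -65.532) km/h.
Velocity of drone relative to glider = (38.684, 61.908) − (45.886, -65.532) = (-7.202, 127.440) km/h.
Magnitude = |(-7.202, 127.440)| = 127.643 km/h.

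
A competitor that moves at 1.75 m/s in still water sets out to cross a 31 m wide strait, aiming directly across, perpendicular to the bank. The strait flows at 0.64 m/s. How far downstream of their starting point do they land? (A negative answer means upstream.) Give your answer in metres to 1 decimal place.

11.3 m

Perpendicular speed = 1.750 m/s; crossing time = 31 / 1.750 = 17.714 s.
Net downstream speed = 0.640 m/s.
Drift = 0.640 × 17.714 = 11.337 m (downstream).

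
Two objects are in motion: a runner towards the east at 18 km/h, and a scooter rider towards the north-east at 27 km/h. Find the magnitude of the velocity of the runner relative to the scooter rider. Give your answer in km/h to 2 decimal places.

Taking east as x and north as y: runner velocity = (18.000, 0.000) km/h; scooter rider velocity = (19.092, 19.092) km/h.
Velocity of runner relative to scooter rider = (18.000, 0.000) − (19.092, 19.092) = (-1.092, -19.092) km/h.
Magnitude = |(-1.092, -19.092)| = 19.123 km/h.

19.12 km/h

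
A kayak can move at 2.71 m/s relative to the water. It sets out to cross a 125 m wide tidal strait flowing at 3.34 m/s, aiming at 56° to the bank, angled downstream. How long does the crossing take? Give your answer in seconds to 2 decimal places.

55.64 s

The component of the kayak's velocity perpendicular to the bank is 2.71 × sin 56° = 2.247 m/s.
Only the cross-stream component determines the crossing time; the current contributes nothing perpendicular to the bank.
Time = 125 / 2.247 = 55.637 s.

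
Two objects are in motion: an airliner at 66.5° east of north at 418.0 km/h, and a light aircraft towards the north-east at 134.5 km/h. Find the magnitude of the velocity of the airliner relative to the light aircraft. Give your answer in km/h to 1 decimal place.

297.0 km/h

Taking east as x and north as y: airliner velocity = (383.331, 166.677) km/h; light aircraft velocity = (95.106, 95.106) km/h.
Velocity of airliner relative to light aircraft = (383.331, 166.677) − (95.106, 95.106) = (288.225, 71.571) km/h.
Magnitude = |(288.225, 71.571)| = 296.979 km/h.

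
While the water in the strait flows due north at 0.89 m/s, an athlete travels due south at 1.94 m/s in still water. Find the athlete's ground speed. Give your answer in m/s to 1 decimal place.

1.1 m/s

Taking east as x and north as y: velocity relative to the water = (0.000, -1.940) m/s; the water relative to ground = (0.000, 0.890) m/s.
Velocity relative to ground = (0.000, -1.940) + (0.000, 0.890) = (0.000, -1.050) m/s.
Speed = |(0.000, -1.050)| = 1.050 m/s.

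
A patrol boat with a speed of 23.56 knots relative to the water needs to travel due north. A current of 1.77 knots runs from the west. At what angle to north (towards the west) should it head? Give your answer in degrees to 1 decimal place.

4.3°

The current pushes perpendicular to the desired track; the heading must have a component into the current equal to 1.77 knots: 23.56 sin θ = 1.77.
sin θ = 0.0751, so θ = 4.309°.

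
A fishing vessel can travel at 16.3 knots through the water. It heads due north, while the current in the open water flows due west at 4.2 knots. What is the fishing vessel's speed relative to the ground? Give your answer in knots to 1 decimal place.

16.8 knots

Taking east as x and north as y: velocity relative to the water = (0.000, 16.300) knots; the water relative to ground = (-4.200, 0.000) knots.
Velocity relative to ground = (0.000, 16.300) + (-4.200, 0.000) = (-4.200, 16.300) knots.
Speed = |(-4.200, 16.300)| = 16.832 knots.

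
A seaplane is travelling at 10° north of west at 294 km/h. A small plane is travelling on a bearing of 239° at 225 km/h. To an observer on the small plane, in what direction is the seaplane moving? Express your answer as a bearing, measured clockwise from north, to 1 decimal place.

329.9°

Taking east as x and north as y: seaplane velocity = (-289.533, 51.053) km/h; small plane velocity = (-192.863, -115.884) km/h.
Velocity of seaplane relative to small plane = (-289.533, 51.053) − (-192.863, -115.884) = (-96.671, 166.936) km/h.
Bearing = atan2(-96.67, 166.94) = 329.93° clockwise from north.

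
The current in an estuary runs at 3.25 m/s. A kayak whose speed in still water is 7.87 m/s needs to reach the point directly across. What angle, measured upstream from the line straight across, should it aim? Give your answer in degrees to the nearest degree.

24°

To cancel the current, the upstream component of the kayak's velocity must equal the flow: 7.87 sin θ = 3.25.
sin θ = 3.25 / 7.87 = 0.4130.
θ = arcsin(0.4130) = 24.391°.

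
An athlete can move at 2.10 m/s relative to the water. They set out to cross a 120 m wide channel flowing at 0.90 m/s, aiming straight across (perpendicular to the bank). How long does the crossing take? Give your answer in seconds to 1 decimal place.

The component of the athlete's velocity perpendicular to the bank is 2.10 m/s.
The current is parallel to the bank, so it does not affect the crossing time.
Time = 120 / 2.100 = 57.143 s.

57.1 s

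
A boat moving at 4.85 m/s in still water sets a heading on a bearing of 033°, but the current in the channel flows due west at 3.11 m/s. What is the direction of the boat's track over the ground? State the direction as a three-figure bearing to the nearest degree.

353°

Taking east as x and north as y: velocity relative to the water = (2.641, 4.068) m/s; the water relative to ground = (-3.110, 0.000) m/s.
Velocity relative to ground = (2.641, 4.068) + (-3.110, 0.000) = (-0.469, 4.068) m/s.
Bearing = atan2(-0.47, 4.07) = 353.43° clockwise from north.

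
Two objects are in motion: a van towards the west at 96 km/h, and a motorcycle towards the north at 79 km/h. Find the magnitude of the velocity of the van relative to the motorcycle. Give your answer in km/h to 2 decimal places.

124.33 km/h

Taking east as x and north as y: van velocity = (-96.000, 0.000) km/h; motorcycle velocity = (0.000, 79.000) km/h.
Velocity of van relative to motorcycle = (-96.000, 0.000) − (0.000, 79.000) = (-96.000, -79.000) km/h.
Magnitude = |(-96.000, -79.000)| = 124.326 km/h.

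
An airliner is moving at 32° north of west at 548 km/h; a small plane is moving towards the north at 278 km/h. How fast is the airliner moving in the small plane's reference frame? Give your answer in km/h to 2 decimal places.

Taking east as x and north as y: airliner velocity = (-464.730, 290.396) km/h; small plane velocity = (0.000, 278.000) km/h.
Velocity of airliner relative to small plane = (-464.730, 290.396) − (0.000, 278.000) = (-464.730, 12.396) km/h.
Magnitude = |(-464.730, 12.396)| = 464.896 km/h.

464.90 km/h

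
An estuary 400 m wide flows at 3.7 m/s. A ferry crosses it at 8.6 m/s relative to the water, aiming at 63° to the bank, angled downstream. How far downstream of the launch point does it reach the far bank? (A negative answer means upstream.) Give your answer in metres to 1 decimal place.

397.0 m

Perpendicular speed = 7.663 m/s; crossing time = 400 / 7.663 = 52.201 s.
Net downstream speed = 7.604 m/s.
Drift = 7.604 × 52.201 = 396.955 m (downstream).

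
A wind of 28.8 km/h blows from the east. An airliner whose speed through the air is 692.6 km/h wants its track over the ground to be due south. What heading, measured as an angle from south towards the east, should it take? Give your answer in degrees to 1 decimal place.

2.4°

The wind pushes perpendicular to the desired track; the heading must have a component into the wind equal to 28.8 km/h: 692.6 sin θ = 28.8.
sin θ = 0.0416, so θ = 2.383°.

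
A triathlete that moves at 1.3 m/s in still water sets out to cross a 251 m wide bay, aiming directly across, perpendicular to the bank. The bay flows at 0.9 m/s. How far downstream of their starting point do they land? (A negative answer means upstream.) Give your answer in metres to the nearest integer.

174 m

Perpendicular speed = 1.300 m/s; crossing time = 251 / 1.300 = 193.077 s.
Net downstream speed = 0.900 m/s.
Drift = 0.900 × 193.077 = 173.769 m (downstream).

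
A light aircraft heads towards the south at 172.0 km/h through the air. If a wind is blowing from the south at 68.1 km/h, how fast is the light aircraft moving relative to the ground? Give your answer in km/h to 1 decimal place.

103.9 km/h

Taking east as x and north as y: velocity relative to the air = (0.000, -172.000) km/h; the air relative to ground = (0.000, 68.100) km/h.
Velocity relative to ground = (0.000, -172.000) + (0.000, 68.100) = (0.000, -103.900) km/h.
Speed = |(0.000, -103.900)| = 103.900 km/h.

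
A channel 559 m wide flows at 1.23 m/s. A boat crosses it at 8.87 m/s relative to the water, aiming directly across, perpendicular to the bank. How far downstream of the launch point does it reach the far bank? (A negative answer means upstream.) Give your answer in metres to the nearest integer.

Perpendicular speed = 8.870 m/s; crossing time = 559 / 8.870 = 63.021 s.
Net downstream speed = 1.230 m/s.
Drift = 1.230 × 63.021 = 77.516 m (downstream).

78 m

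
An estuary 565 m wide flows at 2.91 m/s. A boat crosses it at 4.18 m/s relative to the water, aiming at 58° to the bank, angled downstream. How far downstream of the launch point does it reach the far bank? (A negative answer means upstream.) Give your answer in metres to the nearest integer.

817 m

Perpendicular speed = 3.545 m/s; crossing time = 565 / 3.545 = 159.387 s.
Net downstream speed = 5.125 m/s.
Drift = 5.125 × 159.387 = 816.866 m (downstream).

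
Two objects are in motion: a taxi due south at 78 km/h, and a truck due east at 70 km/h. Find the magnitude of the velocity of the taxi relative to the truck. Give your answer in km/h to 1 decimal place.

Taking east as x and north as y: taxi velocity = (0.000, -78.000) km/h; truck velocity = (70.000, 0.000) km/h.
Velocity of taxi relative to truck = (0.000, -78.000) − (70.000, 0.000) = (-70.000, -78.000) km/h.
Magnitude = |(-70.000, -78.000)| = 104.805 km/h.

104.8 km/h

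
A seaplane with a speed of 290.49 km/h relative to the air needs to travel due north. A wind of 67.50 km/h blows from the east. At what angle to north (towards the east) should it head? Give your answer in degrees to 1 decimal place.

The wind pushes perpendicular to the desired track; the heading must have a component into the wind equal to 67.50 km/h: 290.49 sin θ = 67.50.
sin θ = 0.2324, so θ = 13.436°.

13.4°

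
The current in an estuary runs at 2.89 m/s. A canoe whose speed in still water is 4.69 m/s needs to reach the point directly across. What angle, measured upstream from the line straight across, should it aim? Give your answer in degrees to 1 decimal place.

To cancel the current, the upstream component of the canoe's velocity must equal the flow: 4.69 sin θ = 2.89.
sin θ = 2.89 / 4.69 = 0.6162.
θ = arcsin(0.6162) = 38.040°.

38.0°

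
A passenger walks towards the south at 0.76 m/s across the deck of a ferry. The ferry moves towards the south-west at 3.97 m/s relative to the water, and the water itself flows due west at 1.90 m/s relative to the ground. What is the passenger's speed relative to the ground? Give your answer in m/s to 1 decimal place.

5.9 m/s

In east/north components (m/s): passenger relative to ferry = (0.000, -0.760); ferry relative to water = (-2.807, -2.807); water relative to ground = (-1.900, 0.000).
Sum = (-4.707, -3.567) m/s.
Speed = |(-4.707, -3.567)| = 5.906 m/s.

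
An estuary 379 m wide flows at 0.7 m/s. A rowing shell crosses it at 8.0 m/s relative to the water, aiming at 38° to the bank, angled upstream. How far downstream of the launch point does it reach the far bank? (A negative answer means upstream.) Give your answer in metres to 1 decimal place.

Perpendicular speed = 4.925 m/s; crossing time = 379 / 4.925 = 76.950 s.
Net downstream speed = -5.604 m/s.
Drift = -5.604 × 76.950 = -431.233 m (upstream).

-431.2 m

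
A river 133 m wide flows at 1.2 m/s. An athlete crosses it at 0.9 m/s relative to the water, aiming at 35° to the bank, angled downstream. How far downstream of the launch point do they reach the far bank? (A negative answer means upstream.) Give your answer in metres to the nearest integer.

499 m

Perpendicular speed = 0.516 m/s; crossing time = 133 / 0.516 = 257.643 s.
Net downstream speed = 1.937 m/s.
Drift = 1.937 × 257.643 = 499.115 m (downstream).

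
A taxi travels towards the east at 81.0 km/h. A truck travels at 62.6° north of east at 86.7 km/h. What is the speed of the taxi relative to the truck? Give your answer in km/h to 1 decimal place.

87.3 km/h

Taking east as x and north as y: taxi velocity = (81.000, 0.000) km/h; truck velocity = (39.899, 76.974) km/h.
Velocity of taxi relative to truck = (81.000, 0.000) − (39.899, 76.974) = (41.101, -76.974) km/h.
Magnitude = |(41.101, -76.974)| = 87.259 km/h.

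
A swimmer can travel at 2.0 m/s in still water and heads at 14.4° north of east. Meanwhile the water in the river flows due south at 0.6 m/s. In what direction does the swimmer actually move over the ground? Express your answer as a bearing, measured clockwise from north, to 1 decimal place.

093.0°

Taking east as x and north as y: velocity relative to the water = (1.937, 0.497) m/s; the water relative to ground = (0.000, -0.600) m/s.
Velocity relative to ground = (1.937, 0.497) + (0.000, -0.600) = (1.937, -0.103) m/s.
Bearing = atan2(1.94, -0.10) = 93.03° clockwise from north.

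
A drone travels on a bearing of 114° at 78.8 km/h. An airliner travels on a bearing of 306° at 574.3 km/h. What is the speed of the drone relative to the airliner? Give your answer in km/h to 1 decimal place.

Taking east as x and north as y: drone velocity = (71.987, -32.051) km/h; airliner velocity = (-464.618, 337.565) km/h.
Velocity of drone relative to airliner = (71.987, -32.051) − (-464.618, 337.565) = (536.606, -369.616) km/h.
Magnitude = |(536.606, -369.616)| = 651.584 km/h.

651.6 km/h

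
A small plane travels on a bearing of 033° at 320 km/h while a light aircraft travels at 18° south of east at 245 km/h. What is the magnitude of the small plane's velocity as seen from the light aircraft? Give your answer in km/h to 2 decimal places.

349.06 km/h

Taking east as x and north as y: small plane velocity = (174.284, 268.375) km/h; light aircraft velocity = (233.009, -75.709) km/h.
Velocity of small plane relative to light aircraft = (174.284, 268.375) − (233.009, -75.709) = (-58.724, 344.084) km/h.
Magnitude = |(-58.724, 344.084)| = 349.059 km/h.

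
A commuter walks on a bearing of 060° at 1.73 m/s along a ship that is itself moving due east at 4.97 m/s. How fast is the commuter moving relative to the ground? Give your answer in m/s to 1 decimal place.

Taking east as x and north as y: ship velocity = (4.970, 0.000) m/s; commuter velocity relative to ship = (1.498, 0.865) m/s.
Velocity relative to ground = (4.970, 0.000) + (1.498, 0.865) = (6.468, 0.865) m/s.
Speed = |(6.468, 0.865)| = 6.526 m/s.

6.5 m/s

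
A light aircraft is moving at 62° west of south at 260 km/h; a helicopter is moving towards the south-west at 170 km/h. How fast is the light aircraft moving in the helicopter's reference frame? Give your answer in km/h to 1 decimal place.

Taking east as x and north as y: light aircraft velocity = (-229.566, -122.063) km/h; helicopter velocity = (-120.208, -120.208) km/h.
Velocity of light aircraft relative to helicopter = (-229.566, -122.063) − (-120.208, -120.208) = (-109.358, -1.854) km/h.
Magnitude = |(-109.358, -1.854)| = 109.374 km/h.

109.4 km/h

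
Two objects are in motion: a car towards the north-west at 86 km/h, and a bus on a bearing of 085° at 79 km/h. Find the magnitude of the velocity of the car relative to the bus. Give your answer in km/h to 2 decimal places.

149.57 km/h

Taking east as x and north as y: car velocity = (-60.811, 60.811) km/h; bus velocity = (78.699, 6.885) km/h.
Velocity of car relative to bus = (-60.811, 60.811) − (78.699, 6.885) = (-139.511, 53.926) km/h.
Magnitude = |(-139.511, 53.926)| = 149.570 km/h.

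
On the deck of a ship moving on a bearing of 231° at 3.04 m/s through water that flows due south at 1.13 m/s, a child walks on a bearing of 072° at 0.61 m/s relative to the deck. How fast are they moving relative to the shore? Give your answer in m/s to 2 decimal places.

3.37 m/s

In east/north components (m/s): child relative to ship = (0.580, 0.189); ship relative to water = (-2.363, -1.913); water relative to ground = (0.000, -1.130).
Sum = (-1.782, -2.855) m/s.
Speed = |(-1.782, -2.855)| = 3.365 m/s.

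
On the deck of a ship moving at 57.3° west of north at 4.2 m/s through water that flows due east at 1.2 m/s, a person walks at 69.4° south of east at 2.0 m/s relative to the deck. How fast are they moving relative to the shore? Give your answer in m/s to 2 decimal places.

1.68 m/s

In east/north components (m/s): person relative to ship = (0.704, -1.872); ship relative to water = (-3.534, 2.269); water relative to ground = (1.200, 0.000).
Sum = (-1.631, 0.397) m/s.
Speed = |(-1.631, 0.397)| = 1.678 m/s.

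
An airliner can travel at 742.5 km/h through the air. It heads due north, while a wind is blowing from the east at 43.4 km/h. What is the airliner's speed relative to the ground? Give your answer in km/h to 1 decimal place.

743.8 km/h

Taking east as x and north as y: velocity relative to the air = (0.000, 742.500) km/h; the air relative to ground = (-43.400, 0.000) km/h.
Velocity relative to ground = (0.000, 742.500) + (-43.400, 0.000) = (-43.400, 742.500) km/h.
Speed = |(-43.400, 742.500)| = 743.767 km/h.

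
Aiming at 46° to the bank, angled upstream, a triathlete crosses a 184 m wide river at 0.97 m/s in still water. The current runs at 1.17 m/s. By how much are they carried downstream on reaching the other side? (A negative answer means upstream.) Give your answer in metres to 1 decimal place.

Perpendicular speed = 0.698 m/s; crossing time = 184 / 0.698 = 263.701 s.
Net downstream speed = 0.496 m/s.
Drift = 0.496 × 263.701 = 130.844 m (downstream).

130.8 m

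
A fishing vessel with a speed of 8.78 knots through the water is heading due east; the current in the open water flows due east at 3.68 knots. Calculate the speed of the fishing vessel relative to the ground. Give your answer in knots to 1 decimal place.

12.5 knots

Taking east as x and north as y: velocity relative to the water = (8.780, 0.000) knots; the water relative to ground = (3.680, 0.000) knots.
Velocity relative to ground = (8.780, 0.000) + (3.680, 0.000) = (12.460, 0.000) knots.
Speed = |(12.460, 0.000)| = 12.460 knots.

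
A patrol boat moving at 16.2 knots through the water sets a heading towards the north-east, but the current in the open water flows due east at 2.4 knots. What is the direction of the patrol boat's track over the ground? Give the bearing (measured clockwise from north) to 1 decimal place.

050.4°

Taking east as x and north as y: velocity relative to the water = (11.455, 11.455) knots; the water relative to ground = (2.400, 0.000) knots.
Velocity relative to ground = (11.455, 11.455) + (2.400, 0.000) = (13.855, 11.455) knots.
Bearing = atan2(13.86, 11.46) = 50.42° clockwise from north.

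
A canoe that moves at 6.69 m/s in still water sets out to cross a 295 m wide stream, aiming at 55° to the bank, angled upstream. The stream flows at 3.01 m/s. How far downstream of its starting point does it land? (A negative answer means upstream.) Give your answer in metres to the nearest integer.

Perpendicular speed = 5.480 m/s; crossing time = 295 / 5.480 = 53.831 s.
Net downstream speed = -0.827 m/s.
Drift = -0.827 × 53.831 = -44.530 m (upstream).

-45 m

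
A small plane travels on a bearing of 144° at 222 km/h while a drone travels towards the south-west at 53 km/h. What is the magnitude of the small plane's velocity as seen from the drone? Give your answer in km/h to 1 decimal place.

Taking east as x and north as y: small plane velocity = (130.488, -179.602) km/h; drone velocity = (-37.477, -37.477) km/h.
Velocity of small plane relative to drone = (130.488, -179.602) − (-37.477, -37.477) = (167.965, -142.125) km/h.
Magnitude = |(167.965, -142.125)| = 220.027 km/h.

220.0 km/h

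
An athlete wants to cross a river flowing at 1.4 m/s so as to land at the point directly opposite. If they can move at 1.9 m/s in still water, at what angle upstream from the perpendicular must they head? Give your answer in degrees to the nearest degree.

47°

To cancel the current, the upstream component of the athlete's velocity must equal the flow: 1.9 sin θ = 1.4.
sin θ = 1.4 / 1.9 = 0.7368.
θ = arcsin(0.7368) = 47.463°.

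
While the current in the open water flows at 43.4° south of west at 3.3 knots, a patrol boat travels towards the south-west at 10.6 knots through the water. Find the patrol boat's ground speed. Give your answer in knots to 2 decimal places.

13.90 knots

Taking east as x and north as y: velocity relative to the water = (-7.495, -7.495) knots; the water relative to ground = (-2.398, -2.267) knots.
Velocity relative to ground = (-7.495, -7.495) + (-2.398, -2.267) = (-9.893, -9.763) knots.
Speed = |(-9.893, -9.763)| = 13.899 knots.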